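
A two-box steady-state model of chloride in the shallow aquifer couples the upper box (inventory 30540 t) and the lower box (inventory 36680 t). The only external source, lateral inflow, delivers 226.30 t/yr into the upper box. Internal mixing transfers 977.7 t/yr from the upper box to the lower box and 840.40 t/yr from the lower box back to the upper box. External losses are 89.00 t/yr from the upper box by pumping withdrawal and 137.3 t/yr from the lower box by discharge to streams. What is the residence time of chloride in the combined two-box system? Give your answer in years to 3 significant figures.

For the system as a whole, the A↔B exchange is internal and contributes nothing to the throughput; only the external sinks remove mass.
M_total = 30540 + 36680 = 67220 t.
ΣF_external_out = 89.00 + 137.3 = 226.30 t/yr.
τ = M_total / ΣF_ext = 67220 / 226.30 = 297.0 yr.

297 yr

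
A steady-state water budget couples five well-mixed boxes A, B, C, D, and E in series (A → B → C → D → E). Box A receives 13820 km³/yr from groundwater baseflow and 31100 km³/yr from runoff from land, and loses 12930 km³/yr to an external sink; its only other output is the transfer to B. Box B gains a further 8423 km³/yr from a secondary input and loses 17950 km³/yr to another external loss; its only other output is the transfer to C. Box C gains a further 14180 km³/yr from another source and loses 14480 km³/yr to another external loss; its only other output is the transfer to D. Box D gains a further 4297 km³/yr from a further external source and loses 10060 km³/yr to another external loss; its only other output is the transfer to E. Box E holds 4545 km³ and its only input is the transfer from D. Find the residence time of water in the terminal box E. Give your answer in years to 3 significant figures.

Box A: F(A→B) = (13820 + 31100) − 12930 = 31990 km³/yr.
Box B: F(B→C) = (31990 + 8423) − 17950 = 22463 km³/yr.
Box C: F(C→D) = (22463 + 14180) − 14480 = 22163 km³/yr.
Box D: F(D→E) = (22163 + 4297) − 10060 = 16400 km³/yr.
Box E throughput = its input = 16400 km³/yr; τ = 4545 / 16400 = 0.2771 yr.

0.277 yr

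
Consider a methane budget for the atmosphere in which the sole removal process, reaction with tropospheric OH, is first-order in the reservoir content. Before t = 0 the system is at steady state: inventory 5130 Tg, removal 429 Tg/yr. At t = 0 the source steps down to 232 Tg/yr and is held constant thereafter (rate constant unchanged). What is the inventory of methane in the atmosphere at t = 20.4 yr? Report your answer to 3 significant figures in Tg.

The sink rate constant is k = F₀/M₀ = 429/5130 = 0.08363 yr⁻¹.
Solving dM/dt = F₁ − kM with M(0) = M₀ gives M(t) = F₁/k + (M₀ − F₁/k)·e^(−kt).
F₁/k = 232/0.08363 = 2774.3 Tg; kt = 0.08363 × 20.4 = 1.706, e^(−kt) = 0.1816.
M(20.4) = 2774.3 + (5130 − 2774.3) × 0.1816 = 2774.3 + 427.8 = 3202.1 Tg.

3200 Tg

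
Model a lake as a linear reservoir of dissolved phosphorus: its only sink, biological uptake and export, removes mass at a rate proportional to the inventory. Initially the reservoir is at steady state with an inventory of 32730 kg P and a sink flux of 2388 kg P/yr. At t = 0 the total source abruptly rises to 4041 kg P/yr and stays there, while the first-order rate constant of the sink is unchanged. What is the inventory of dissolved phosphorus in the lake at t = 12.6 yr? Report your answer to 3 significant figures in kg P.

46400 kg P

τ = M₀/F₀ = 32730/2388 = 13.71 yr; rate constant k = 1/τ.
New steady state M_∞ = F₁/k = F₁·τ = 4041 × 13.71 = 55386 kg P.
M(t) = M_∞ + (M₀ − M_∞)·e^(−t/τ); t/τ = 12.6/13.71 = 0.9193, so e^(−t/τ) = 0.3988.
M(t) = 55386 − 22660 × 0.3988 = 46351 kg P.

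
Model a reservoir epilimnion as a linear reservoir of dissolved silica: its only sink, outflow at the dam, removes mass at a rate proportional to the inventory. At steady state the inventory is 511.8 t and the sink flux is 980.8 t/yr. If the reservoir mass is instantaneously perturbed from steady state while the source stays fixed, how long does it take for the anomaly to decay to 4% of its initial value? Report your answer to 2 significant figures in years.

For a linear reservoir the anomaly decays as exp(−t/τ) with τ = M/F = 511.8/980.8 = 0.5218 yr.
exp(−t/τ) = 0.04 ⇒ t = −τ ln(0.04) = 0.5218 × 3.219 = 1.680 yr.

1.7 yr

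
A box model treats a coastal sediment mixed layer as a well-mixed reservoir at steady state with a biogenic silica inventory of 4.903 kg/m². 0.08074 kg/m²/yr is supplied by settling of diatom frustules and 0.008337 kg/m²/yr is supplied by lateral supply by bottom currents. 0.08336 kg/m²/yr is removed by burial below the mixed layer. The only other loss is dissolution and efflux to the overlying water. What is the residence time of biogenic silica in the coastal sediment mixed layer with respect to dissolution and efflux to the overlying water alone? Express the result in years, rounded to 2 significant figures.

At steady state ΣF_in = ΣF_out.
ΣF_in = 0.08074 + 0.008337 = 0.089077 kg/m²/yr.
Dissolution and efflux to the overlying water flux = ΣF_in − (0.08336) = 0.089077 − 0.08336 = 0.005717 kg/m²/yr.
τ = M / F = 4.903 / 0.005717 = 857.6 yr.

860 yr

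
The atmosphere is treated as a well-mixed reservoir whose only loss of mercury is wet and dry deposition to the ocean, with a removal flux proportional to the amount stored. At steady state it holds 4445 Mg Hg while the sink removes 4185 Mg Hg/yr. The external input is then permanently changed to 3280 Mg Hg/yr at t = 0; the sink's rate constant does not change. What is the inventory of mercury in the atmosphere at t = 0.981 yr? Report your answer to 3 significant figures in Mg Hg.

τ = M₀/F₀ = 4445/4185 = 1.062 yr; rate constant k = 1/τ.
New steady state M_∞ = F₁/k = F₁·τ = 3280 × 1.062 = 3483.8 Mg Hg.
M(t) = M_∞ + (M₀ − M_∞)·e^(−t/τ); t/τ = 0.981/1.062 = 0.9236, so e^(−t/τ) = 0.3971.
M(t) = 3483.8 + 961.2 × 0.3971 = 3865.5 Mg Hg.

3870 Mg Hg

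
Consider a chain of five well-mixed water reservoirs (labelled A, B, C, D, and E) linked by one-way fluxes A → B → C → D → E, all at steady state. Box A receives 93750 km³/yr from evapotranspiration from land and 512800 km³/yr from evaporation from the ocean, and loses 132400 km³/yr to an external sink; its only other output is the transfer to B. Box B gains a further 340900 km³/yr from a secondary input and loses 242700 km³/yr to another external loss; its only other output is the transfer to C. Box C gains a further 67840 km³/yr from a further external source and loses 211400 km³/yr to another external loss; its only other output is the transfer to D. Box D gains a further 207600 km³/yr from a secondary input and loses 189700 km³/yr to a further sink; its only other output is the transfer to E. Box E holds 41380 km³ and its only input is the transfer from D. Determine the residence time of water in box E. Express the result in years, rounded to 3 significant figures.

0.0926 yr

Box A: F(A→B) = (93750 + 512800) − 132400 = 474150 km³/yr.
Box B: F(B→C) = (474150 + 340900) − 242700 = 572350 km³/yr.
Box C: F(C→D) = (572350 + 67840) − 211400 = 428790 km³/yr.
Box D: F(D→E) = (428790 + 207600) − 189700 = 446690 km³/yr.
Box E throughput = its input = 446690 km³/yr; τ = 41380 / 446690 = 0.09264 yr.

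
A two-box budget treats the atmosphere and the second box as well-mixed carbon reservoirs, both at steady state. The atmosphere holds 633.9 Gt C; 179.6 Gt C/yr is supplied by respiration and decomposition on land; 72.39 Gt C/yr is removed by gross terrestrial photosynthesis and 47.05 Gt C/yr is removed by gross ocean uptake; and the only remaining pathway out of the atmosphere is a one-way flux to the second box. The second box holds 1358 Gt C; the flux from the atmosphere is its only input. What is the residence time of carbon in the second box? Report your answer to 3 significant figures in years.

22.6 yr

Balance the atmosphere: ΣF_in = 179.60 Gt C/yr.
Flux to the second box = ΣF_in − (72.39 + 47.05) = 60.160 Gt C/yr.
At steady state the output of the second box equals its input, 60.160 Gt C/yr.
τ = M / F = 1358 / 60.160 = 22.57 yr.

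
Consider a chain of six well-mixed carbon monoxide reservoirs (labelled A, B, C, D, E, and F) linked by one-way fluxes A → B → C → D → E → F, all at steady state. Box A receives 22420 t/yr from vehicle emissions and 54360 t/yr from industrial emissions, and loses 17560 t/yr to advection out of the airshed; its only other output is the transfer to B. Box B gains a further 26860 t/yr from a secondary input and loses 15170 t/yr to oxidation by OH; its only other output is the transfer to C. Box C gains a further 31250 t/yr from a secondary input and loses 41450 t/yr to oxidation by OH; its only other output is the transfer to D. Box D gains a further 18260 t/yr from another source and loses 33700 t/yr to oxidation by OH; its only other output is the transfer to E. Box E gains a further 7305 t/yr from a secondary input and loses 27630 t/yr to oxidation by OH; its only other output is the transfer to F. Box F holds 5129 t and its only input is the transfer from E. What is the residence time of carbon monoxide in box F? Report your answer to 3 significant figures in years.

0.206 yr

Box A: F(A→B) = (22420 + 54360) − 17560 = 59220 t/yr.
Box B: F(B→C) = (59220 + 26860) − 15170 = 70910 t/yr.
Box C: F(C→D) = (70910 + 31250) − 41450 = 60710 t/yr.
Box D: F(D→E) = (60710 + 18260) − 33700 = 45270 t/yr.
Box E: F(E→F) = (45270 + 7305) − 27630 = 24945 t/yr.
Box F throughput = its input = 24945 t/yr; τ = 5129 / 24945 = 0.2056 yr.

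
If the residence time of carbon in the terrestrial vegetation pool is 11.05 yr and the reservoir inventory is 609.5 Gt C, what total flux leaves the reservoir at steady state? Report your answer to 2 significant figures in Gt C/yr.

55 Gt C/yr

F = M / τ = 609.5 / 11.05 = 55.16 Gt C/yr.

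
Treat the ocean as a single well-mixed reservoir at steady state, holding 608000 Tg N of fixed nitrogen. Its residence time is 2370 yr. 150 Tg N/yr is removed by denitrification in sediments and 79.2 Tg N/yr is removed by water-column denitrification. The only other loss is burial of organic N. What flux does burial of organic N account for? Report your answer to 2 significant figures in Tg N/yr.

Total removal F = M/τ = 608000 / 2370 = 256.5 Tg N/yr.
Burial of organic N = F − (150 + 79.2) = 256.5 − 229.2 = 27.34 Tg N/yr.

27 Tg N/yr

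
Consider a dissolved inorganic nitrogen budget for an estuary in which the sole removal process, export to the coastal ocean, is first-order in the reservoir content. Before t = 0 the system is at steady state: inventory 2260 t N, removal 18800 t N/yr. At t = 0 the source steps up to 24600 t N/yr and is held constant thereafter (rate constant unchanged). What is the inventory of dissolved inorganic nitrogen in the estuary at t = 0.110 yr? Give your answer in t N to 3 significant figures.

2680 t N

τ = M₀/F₀ = 2260/18800 = 0.1202 yr; rate constant k = 1/τ.
New steady state M_∞ = F₁/k = F₁·τ = 24600 × 0.1202 = 2957.2 t N.
M(t) = M_∞ + (M₀ − M_∞)·e^(−t/τ); t/τ = 0.110/0.1202 = 0.9150, so e^(−t/τ) = 0.4005.
M(t) = 2957.2 − 697.2 × 0.4005 = 2678.0 t N.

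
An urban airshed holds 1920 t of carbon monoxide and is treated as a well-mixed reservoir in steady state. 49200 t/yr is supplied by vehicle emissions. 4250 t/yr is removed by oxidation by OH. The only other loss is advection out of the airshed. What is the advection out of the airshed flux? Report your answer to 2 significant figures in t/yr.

45000 t/yr

At steady state ΣF_in = ΣF_out.
ΣF_in = 49200 t/yr.
Advection out of the airshed flux = ΣF_in − (4250) = 49200 − 4250 = 44950 t/yr.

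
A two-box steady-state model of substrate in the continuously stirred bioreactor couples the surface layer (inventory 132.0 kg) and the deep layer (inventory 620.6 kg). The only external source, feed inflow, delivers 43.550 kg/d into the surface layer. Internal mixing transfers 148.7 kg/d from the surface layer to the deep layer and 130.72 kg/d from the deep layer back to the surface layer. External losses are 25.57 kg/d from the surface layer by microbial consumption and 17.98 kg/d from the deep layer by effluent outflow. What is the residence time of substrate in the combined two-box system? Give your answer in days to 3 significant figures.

17.3 d

Treat the two boxes together as one reservoir: the mixing fluxes between them are internal recycling, so τ = ΣM / Σ(external losses).
M_total = 132.0 + 620.6 = 752.60 kg.
ΣF_external_out = 25.57 + 17.98 = 43.550 kg/d.
τ = M_total / ΣF_ext = 752.60 / 43.550 = 17.28 d.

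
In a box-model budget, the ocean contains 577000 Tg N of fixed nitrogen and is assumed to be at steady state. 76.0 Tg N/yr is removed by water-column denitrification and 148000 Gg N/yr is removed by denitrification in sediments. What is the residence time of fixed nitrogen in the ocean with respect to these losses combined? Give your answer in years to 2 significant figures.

Convert the denitrification in sediments flux: 148000 Gg N/yr = 148.0 Tg N/yr.
Total removal = 76.00 + 148.0 = 224.00 Tg N/yr.
τ = M / ΣF_out = 577000 / 224.00 = 2576 yr.

2600 yr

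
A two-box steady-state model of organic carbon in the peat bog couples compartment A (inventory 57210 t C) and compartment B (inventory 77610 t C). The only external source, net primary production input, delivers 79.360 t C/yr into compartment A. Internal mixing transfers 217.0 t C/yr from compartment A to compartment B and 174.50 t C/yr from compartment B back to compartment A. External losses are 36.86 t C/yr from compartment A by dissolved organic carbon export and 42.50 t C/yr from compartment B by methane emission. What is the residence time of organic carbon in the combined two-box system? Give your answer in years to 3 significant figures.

1700 yr

Residence time in the combined system uses the total inventory and the total *external* removal — internal exchanges between the two boxes cancel.
M_total = 57210 + 77610 = 134820 t C.
ΣF_external_out = 36.86 + 42.50 = 79.360 t C/yr.
τ = M_total / ΣF_ext = 134820 / 79.360 = 1699 yr.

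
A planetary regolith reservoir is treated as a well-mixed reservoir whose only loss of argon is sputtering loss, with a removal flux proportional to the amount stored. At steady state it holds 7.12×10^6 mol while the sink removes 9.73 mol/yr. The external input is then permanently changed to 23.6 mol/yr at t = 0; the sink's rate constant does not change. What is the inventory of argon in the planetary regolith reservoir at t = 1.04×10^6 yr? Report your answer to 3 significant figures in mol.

τ = M₀/F₀ = 7.12×10^6/9.73 = 731800 yr; rate constant k = 1/τ.
New steady state M_∞ = F₁/k = F₁·τ = 23.6 × 731800 = 1.7269×10^7 mol.
M(t) = M_∞ + (M₀ − M_∞)·e^(−t/τ); t/τ = 1.04×10^6/731800 = 1.421, so e^(−t/τ) = 0.2414.
M(t) = 1.7269×10^7 − 1.015×10^7 × 0.2414 = 1.4819×10^7 mol.

1.48×10^7 mol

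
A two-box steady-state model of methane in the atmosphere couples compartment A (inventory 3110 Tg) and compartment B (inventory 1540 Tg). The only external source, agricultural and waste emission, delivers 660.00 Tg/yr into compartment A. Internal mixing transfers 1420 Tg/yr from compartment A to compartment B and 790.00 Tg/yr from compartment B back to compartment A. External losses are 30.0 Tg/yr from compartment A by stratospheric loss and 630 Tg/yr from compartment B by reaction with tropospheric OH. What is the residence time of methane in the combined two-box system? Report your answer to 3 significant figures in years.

7.05 yr

Residence time in the combined system uses the total inventory and the total *external* removal — internal exchanges between the two boxes cancel.
M_total = 3110 + 1540 = 4650.0 Tg.
ΣF_external_out = 30.0 + 630 = 660.00 Tg/yr.
τ = M_total / ΣF_ext = 4650.0 / 660.00 = 7.045 yr.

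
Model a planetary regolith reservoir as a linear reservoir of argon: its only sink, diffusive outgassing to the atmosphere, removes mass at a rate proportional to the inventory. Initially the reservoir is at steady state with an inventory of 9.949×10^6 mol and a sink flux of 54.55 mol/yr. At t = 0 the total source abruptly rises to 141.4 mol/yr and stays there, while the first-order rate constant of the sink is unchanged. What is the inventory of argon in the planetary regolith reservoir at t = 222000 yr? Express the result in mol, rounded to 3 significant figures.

2.11×10^7 mol

The sink rate constant is k = F₀/M₀ = 54.55/9.949×10^6 = 5.483×10^-6 yr⁻¹.
Solving dM/dt = F₁ − kM with M(0) = M₀ gives M(t) = F₁/k + (M₀ − F₁/k)·e^(−kt).
F₁/k = 141.4/5.483×10^-6 = 2.5789×10^7 mol; kt = 5.483×10^-6 × 222000 = 1.217, e^(−kt) = 0.2961.
M(222000) = 2.5789×10^7 + (9.949×10^6 − 2.5789×10^7) × 0.2961 = 2.5789×10^7 − 4.689×10^6 = 2.1100×10^7 mol.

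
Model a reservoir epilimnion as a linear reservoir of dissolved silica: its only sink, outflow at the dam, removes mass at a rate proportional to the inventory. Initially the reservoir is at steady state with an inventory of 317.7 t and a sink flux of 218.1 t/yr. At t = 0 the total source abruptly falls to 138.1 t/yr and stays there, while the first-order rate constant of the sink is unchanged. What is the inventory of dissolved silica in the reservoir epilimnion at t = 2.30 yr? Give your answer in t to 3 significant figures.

Residence time τ = M₀/F₀ = 1.457 yr. The eventual steady state is M_∞ = M₀·(F₁/F₀) = 317.7 × 138.1/218.1 = 201.17 t.
The anomaly ΔM(t) = M(t) − M_∞ decays as ΔM₀·e^(−t/τ) with ΔM₀ = 317.7 − 201.17 = 116.5 t.
At t = 2.30 yr, e^(−t/τ) = e^(−1.579) = 0.2062, so ΔM = 24.03 t and M = 201.17 + 24.03 = 225.19 t.

225 t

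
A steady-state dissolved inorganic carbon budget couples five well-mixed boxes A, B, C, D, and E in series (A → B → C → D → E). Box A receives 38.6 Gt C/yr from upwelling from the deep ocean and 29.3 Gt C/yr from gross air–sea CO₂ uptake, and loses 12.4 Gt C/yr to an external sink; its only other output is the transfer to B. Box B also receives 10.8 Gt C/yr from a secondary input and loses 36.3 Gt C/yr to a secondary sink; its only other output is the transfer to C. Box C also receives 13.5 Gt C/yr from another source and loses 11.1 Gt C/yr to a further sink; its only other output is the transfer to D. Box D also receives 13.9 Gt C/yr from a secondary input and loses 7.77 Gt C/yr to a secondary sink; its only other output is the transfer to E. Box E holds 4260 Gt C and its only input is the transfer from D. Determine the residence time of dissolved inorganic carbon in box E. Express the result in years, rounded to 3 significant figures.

111 yr

Box A: F(A→B) = (38.6 + 29.3) − 12.4 = 55.500 Gt C/yr.
Box B: F(B→C) = (55.500 + 10.8) − 36.3 = 30.000 Gt C/yr.
Box C: F(C→D) = (30.000 + 13.5) − 11.1 = 32.400 Gt C/yr.
Box D: F(D→E) = (32.400 + 13.9) − 7.77 = 38.530 Gt C/yr.
Box E throughput = its input = 38.530 Gt C/yr; τ = 4260 / 38.530 = 110.6 yr.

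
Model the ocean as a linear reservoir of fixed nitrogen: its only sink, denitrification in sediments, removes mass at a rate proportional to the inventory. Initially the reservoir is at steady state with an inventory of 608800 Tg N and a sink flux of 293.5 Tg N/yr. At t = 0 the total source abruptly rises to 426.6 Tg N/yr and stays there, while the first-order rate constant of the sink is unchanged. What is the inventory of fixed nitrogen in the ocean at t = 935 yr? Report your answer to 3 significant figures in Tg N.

Residence time τ = M₀/F₀ = 2074 yr. The eventual steady state is M_∞ = M₀·(F₁/F₀) = 608800 × 426.6/293.5 = 884890 Tg N.
The anomaly ΔM(t) = M(t) − M_∞ decays as ΔM₀·e^(−t/τ) with ΔM₀ = 608800 − 884890 = −276100 Tg N.
At t = 935 yr, e^(−t/τ) = e^(−0.4508) = 0.6371, so ΔM = −175900 Tg N and M = 884890 − 175900 = 708980 Tg N.

709000 Tg N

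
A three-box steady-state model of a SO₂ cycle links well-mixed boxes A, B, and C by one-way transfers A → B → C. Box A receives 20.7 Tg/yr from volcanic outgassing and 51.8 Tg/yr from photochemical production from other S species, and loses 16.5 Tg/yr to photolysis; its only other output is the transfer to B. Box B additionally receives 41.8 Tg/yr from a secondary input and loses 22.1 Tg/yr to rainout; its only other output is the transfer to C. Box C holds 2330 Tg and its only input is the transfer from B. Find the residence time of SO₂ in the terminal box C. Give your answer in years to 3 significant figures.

Box A: F(A→B) = (20.7 + 51.8) − 16.5 = 56.000 Tg/yr.
Box B: F(B→C) = (56.000 + 41.8) − 22.1 = 75.700 Tg/yr.
Box C throughput = its input = 75.700 Tg/yr; τ = 2330 / 75.700 = 30.78 yr.

30.8 yr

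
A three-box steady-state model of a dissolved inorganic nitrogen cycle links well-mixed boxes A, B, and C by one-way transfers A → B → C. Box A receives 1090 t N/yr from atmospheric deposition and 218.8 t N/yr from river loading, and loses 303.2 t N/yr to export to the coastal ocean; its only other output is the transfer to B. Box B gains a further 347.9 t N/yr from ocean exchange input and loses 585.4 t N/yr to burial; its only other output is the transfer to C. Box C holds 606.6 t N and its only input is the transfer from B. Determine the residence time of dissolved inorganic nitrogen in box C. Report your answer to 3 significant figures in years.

0.790 yr

Box A: F(A→B) = (1090 + 218.8) − 303.2 = 1005.6 t N/yr.
Box B: F(B→C) = (1005.6 + 347.9) − 585.4 = 768.10 t N/yr.
Box C throughput = its input = 768.10 t N/yr; τ = 606.6 / 768.10 = 0.7897 yr.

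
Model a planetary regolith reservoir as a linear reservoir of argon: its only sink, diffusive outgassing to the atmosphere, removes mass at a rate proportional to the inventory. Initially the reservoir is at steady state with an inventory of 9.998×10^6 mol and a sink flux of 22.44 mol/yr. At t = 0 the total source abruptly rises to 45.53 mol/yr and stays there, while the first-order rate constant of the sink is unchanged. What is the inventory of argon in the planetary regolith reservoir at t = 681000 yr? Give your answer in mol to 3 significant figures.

Residence time τ = M₀/F₀ = 445500 yr. The eventual steady state is M_∞ = M₀·(F₁/F₀) = 9.998×10^6 × 45.53/22.44 = 2.0286×10^7 mol.
The anomaly ΔM(t) = M(t) − M_∞ decays as ΔM₀·e^(−t/τ) with ΔM₀ = 9.998×10^6 − 2.0286×10^7 = −1.029×10^7 mol.
At t = 681000 yr, e^(−t/τ) = e^(−1.528) = 0.2169, so ΔM = −2.231×10^6 mol and M = 2.0286×10^7 − 2.231×10^6 = 1.8055×10^7 mol.

1.81×10^7 mol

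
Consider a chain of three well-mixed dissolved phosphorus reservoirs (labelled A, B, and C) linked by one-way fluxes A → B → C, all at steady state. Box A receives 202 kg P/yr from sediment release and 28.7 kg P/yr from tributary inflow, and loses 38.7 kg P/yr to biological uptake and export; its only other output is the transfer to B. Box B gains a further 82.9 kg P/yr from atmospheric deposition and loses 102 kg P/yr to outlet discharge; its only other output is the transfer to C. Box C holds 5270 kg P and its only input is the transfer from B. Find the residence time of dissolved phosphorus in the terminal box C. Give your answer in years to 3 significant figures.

Box A: F(A→B) = (202 + 28.7) − 38.7 = 192.00 kg P/yr.
Box B: F(B→C) = (192.00 + 82.9) − 102 = 172.90 kg P/yr.
Box C throughput = its input = 172.90 kg P/yr; τ = 5270 / 172.90 = 30.48 yr.

30.5 yr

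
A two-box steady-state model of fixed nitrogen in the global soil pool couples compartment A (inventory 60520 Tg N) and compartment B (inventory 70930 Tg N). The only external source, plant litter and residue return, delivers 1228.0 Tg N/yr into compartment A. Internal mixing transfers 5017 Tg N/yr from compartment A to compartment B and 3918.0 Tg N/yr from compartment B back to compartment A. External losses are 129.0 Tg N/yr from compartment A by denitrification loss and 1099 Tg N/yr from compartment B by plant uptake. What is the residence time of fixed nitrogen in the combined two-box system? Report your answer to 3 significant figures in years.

107 yr

Treat the two boxes together as one reservoir: the mixing fluxes between them are internal recycling, so τ = ΣM / Σ(external losses).
M_total = 60520 + 70930 = 131450 Tg N.
ΣF_external_out = 129.0 + 1099 = 1228.0 Tg N/yr.
τ = M_total / ΣF_ext = 131450 / 1228.0 = 107.0 yr.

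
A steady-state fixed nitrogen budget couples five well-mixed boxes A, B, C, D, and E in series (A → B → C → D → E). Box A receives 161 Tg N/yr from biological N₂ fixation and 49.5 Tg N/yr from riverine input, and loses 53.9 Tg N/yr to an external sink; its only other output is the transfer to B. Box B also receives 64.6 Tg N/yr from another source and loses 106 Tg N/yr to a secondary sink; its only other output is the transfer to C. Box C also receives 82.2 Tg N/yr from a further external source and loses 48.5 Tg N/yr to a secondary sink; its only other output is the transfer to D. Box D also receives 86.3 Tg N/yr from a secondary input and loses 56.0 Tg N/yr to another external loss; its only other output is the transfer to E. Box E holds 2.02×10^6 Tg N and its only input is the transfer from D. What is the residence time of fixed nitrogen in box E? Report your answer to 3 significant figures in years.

11300 yr

Box A: F(A→B) = (161 + 49.5) − 53.9 = 156.60 Tg N/yr.
Box B: F(B→C) = (156.60 + 64.6) − 106 = 115.20 Tg N/yr.
Box C: F(C→D) = (115.20 + 82.2) − 48.5 = 148.90 Tg N/yr.
Box D: F(D→E) = (148.90 + 86.3) − 56.0 = 179.20 Tg N/yr.
Box E throughput = its input = 179.20 Tg N/yr; τ = 2.02×10^6 / 179.20 = 11270 yr.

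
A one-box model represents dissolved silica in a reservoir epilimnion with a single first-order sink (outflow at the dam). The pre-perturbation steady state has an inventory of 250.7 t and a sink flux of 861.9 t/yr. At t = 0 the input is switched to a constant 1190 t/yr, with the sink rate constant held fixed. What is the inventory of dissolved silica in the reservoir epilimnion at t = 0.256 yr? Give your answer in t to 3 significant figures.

307 t

τ = M₀/F₀ = 250.7/861.9 = 0.2909 yr; rate constant k = 1/τ.
New steady state M_∞ = F₁/k = F₁·τ = 1190 × 0.2909 = 346.13 t.
M(t) = M_∞ + (M₀ − M_∞)·e^(−t/τ); t/τ = 0.256/0.2909 = 0.8801, so e^(−t/τ) = 0.4147.
M(t) = 346.13 − 95.43 × 0.4147 = 306.55 t.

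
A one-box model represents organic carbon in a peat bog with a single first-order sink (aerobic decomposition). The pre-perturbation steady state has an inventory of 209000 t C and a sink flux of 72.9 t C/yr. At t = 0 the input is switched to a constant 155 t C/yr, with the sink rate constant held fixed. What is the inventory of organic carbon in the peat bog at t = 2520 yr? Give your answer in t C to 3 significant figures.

τ = M₀/F₀ = 209000/72.9 = 2867 yr; rate constant k = 1/τ.
New steady state M_∞ = F₁/k = F₁·τ = 155 × 2867 = 444380 t C.
M(t) = M_∞ + (M₀ − M_∞)·e^(−t/τ); t/τ = 2520/2867 = 0.8790, so e^(−t/τ) = 0.4152.
M(t) = 444380 − 235400 × 0.4152 = 346650 t C.

347000 t C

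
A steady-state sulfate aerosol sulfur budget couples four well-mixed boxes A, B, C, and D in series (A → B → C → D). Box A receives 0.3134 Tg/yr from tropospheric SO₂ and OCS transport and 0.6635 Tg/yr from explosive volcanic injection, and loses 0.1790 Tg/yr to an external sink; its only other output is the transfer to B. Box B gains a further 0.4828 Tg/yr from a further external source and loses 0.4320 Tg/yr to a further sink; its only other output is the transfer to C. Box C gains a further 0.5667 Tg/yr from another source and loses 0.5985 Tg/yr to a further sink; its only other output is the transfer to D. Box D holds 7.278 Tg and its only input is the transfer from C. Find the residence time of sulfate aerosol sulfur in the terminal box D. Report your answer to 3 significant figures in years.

8.91 yr

Box A: F(A→B) = (0.3134 + 0.6635) − 0.1790 = 0.79790 Tg/yr.
Box B: F(B→C) = (0.79790 + 0.4828) − 0.4320 = 0.84870 Tg/yr.
Box C: F(C→D) = (0.84870 + 0.5667) − 0.5985 = 0.81690 Tg/yr.
Box D throughput = its input = 0.81690 Tg/yr; τ = 7.278 / 0.81690 = 8.909 yr.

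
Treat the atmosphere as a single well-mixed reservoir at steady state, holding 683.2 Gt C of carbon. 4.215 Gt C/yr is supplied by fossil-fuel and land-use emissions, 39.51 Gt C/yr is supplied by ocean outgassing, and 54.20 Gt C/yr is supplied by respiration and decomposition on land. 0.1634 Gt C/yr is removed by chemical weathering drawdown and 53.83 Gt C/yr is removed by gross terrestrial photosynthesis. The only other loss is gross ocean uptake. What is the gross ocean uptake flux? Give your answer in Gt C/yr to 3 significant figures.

43.9 Gt C/yr

At steady state ΣF_in = ΣF_out.
ΣF_in = 4.215 + 39.51 + 54.20 = 97.925 Gt C/yr.
Gross ocean uptake flux = ΣF_in − (0.1634 + 53.83) = 97.925 − 53.99 = 43.93 Gt C/yr.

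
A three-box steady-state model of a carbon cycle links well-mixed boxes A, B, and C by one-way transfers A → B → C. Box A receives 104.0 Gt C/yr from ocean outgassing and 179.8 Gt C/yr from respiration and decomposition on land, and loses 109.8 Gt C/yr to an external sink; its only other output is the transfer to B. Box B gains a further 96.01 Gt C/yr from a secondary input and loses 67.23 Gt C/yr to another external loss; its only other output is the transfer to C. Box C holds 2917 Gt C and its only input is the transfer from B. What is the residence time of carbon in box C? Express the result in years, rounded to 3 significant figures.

Box A: F(A→B) = (104.0 + 179.8) − 109.8 = 174.00 Gt C/yr.
Box B: F(B→C) = (174.00 + 96.01) − 67.23 = 202.78 Gt C/yr.
Box C throughput = its input = 202.78 Gt C/yr; τ = 2917 / 202.78 = 14.39 yr.

14.4 yr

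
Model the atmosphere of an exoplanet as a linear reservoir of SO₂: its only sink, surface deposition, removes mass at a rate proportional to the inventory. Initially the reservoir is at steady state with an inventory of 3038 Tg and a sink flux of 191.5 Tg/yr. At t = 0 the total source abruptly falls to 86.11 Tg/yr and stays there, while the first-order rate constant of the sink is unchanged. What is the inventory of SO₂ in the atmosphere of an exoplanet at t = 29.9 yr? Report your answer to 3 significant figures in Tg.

1620 Tg

τ = M₀/F₀ = 3038/191.5 = 15.86 yr; rate constant k = 1/τ.
New steady state M_∞ = F₁/k = F₁·τ = 86.11 × 15.86 = 1366.1 Tg.
M(t) = M_∞ + (M₀ − M_∞)·e^(−t/τ); t/τ = 29.9/15.86 = 1.885, so e^(−t/τ) = 0.1519.
M(t) = 1366.1 + 1672 × 0.1519 = 1620.0 Tg.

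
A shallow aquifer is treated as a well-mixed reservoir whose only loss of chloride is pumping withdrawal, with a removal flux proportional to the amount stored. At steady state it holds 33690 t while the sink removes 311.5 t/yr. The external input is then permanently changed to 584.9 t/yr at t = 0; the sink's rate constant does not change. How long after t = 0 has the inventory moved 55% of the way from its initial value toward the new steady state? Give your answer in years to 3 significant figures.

86.4 yr

τ = M₀/F₀ = 33690/311.5 = 108.2 yr.
The remaining gap fraction is e^(−t/τ); 55% covered ⇒ e^(−t/τ) = 0.450.
t = −τ ln(0.450) = 108.2 × 0.7985 = 86.36 yr.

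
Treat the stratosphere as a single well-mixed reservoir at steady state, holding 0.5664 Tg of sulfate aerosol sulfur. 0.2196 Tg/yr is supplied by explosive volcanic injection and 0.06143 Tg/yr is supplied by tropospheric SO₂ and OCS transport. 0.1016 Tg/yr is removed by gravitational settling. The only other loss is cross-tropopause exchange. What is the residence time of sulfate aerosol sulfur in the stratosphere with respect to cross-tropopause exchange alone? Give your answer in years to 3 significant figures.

At steady state ΣF_in = ΣF_out.
ΣF_in = 0.2196 + 0.06143 = 0.28103 Tg/yr.
Cross-tropopause exchange flux = ΣF_in − (0.1016) = 0.28103 − 0.1016 = 0.1794 Tg/yr.
τ = M / F = 0.5664 / 0.1794 = 3.157 yr.

3.16 yr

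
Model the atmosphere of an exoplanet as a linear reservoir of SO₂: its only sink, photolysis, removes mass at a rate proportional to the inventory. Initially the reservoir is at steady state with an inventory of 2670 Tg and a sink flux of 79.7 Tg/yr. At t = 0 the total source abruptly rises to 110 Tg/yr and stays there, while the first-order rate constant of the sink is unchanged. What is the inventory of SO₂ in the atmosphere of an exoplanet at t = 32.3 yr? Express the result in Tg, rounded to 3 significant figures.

3300 Tg

The sink rate constant is k = F₀/M₀ = 79.7/2670 = 0.02985 yr⁻¹.
Solving dM/dt = F₁ − kM with M(0) = M₀ gives M(t) = F₁/k + (M₀ − F₁/k)·e^(−kt).
F₁/k = 110/0.02985 = 3685.1 Tg; kt = 0.02985 × 32.3 = 0.9642, e^(−kt) = 0.3813.
M(32.3) = 3685.1 + (2670 − 3685.1) × 0.3813 = 3685.1 − 387.0 = 3298.0 Tg.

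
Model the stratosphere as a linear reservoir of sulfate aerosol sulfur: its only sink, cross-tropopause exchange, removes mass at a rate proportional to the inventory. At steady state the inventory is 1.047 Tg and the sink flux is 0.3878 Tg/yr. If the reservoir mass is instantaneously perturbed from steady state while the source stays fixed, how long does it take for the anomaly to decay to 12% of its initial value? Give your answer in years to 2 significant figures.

5.7 yr

For a linear reservoir the anomaly decays as exp(−t/τ) with τ = M/F = 1.047/0.3878 = 2.700 yr.
exp(−t/τ) = 0.12 ⇒ t = −τ ln(0.12) = 2.700 × 2.120 = 5.724 yr.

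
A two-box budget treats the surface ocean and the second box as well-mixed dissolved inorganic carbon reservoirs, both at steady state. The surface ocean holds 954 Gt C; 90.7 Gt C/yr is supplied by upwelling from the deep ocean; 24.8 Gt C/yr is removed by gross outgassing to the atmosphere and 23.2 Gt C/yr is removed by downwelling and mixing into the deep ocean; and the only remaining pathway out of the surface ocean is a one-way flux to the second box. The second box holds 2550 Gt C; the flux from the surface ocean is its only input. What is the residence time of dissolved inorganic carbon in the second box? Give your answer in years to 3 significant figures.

59.7 yr

Balance the surface ocean: ΣF_in = 90.700 Gt C/yr.
Flux to the second box = ΣF_in − (24.8 + 23.2) = 42.700 Gt C/yr.
At steady state the output of the second box equals its input, 42.700 Gt C/yr.
τ = M / F = 2550 / 42.700 = 59.72 yr.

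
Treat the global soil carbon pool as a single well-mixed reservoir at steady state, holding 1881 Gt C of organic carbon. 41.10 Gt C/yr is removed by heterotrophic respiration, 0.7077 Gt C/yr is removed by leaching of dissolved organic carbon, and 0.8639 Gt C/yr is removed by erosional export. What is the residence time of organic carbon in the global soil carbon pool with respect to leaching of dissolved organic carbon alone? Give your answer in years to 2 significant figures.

Residence time with respect to a single sink: τ = M / F_sink.
τ = 1881 / 0.7077 = 2658 yr.

2700 yr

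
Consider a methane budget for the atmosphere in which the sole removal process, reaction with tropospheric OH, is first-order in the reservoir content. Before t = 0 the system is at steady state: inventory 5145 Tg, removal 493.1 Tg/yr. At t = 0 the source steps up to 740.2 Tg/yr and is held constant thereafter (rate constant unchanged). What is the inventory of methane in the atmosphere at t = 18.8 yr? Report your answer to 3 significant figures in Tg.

τ = M₀/F₀ = 5145/493.1 = 10.43 yr; rate constant k = 1/τ.
New steady state M_∞ = F₁/k = F₁·τ = 740.2 × 10.43 = 7723.2 Tg.
M(t) = M_∞ + (M₀ − M_∞)·e^(−t/τ); t/τ = 18.8/10.43 = 1.802, so e^(−t/τ) = 0.1650.
M(t) = 7723.2 − 2578 × 0.1650 = 7297.8 Tg.

7300 Tg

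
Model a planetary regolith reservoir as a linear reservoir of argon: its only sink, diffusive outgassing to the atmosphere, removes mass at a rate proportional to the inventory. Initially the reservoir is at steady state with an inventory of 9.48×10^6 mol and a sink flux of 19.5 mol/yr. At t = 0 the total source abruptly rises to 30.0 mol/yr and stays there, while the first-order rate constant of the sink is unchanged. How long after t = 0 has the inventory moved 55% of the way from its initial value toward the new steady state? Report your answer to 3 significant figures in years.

388000 yr

τ = M₀/F₀ = 9.48×10^6/19.5 = 486200 yr.
The remaining gap fraction is e^(−t/τ); 55% covered ⇒ e^(−t/τ) = 0.450.
t = −τ ln(0.450) = 486200 × 0.7985 = 388200 yr.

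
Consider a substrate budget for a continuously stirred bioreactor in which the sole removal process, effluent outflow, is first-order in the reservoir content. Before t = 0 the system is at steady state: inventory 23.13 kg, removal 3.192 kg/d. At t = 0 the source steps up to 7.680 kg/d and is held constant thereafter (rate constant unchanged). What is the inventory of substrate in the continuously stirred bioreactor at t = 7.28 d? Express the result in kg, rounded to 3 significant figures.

Residence time τ = M₀/F₀ = 7.246 d. The eventual steady state is M_∞ = M₀·(F₁/F₀) = 23.13 × 7.680/3.192 = 55.651 kg.
The anomaly ΔM(t) = M(t) − M_∞ decays as ΔM₀·e^(−t/τ) with ΔM₀ = 23.13 − 55.651 = −32.52 kg.
At t = 7.28 d, e^(−t/τ) = e^(−1.005) = 0.3662, so ΔM = −11.91 kg and M = 55.651 − 11.91 = 43.743 kg.

43.7 kg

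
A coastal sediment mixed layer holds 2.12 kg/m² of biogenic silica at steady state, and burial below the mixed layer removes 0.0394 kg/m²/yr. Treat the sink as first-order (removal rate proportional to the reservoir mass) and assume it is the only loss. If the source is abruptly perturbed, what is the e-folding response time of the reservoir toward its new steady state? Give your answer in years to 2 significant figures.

For a linear reservoir the response time equals the residence time τ = M/F.
τ = 2.12 / 0.0394 = 53.81 yr.

54 yr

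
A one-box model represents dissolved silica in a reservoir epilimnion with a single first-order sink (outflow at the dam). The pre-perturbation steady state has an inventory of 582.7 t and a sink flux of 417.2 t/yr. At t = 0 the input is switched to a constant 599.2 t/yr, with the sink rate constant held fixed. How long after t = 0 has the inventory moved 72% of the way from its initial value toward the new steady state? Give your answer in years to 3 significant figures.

1.78 yr

τ = M₀/F₀ = 582.7/417.2 = 1.397 yr.
The remaining gap fraction is e^(−t/τ); 72% covered ⇒ e^(−t/τ) = 0.280.
t = −τ ln(0.280) = 1.397 × 1.273 = 1.778 yr.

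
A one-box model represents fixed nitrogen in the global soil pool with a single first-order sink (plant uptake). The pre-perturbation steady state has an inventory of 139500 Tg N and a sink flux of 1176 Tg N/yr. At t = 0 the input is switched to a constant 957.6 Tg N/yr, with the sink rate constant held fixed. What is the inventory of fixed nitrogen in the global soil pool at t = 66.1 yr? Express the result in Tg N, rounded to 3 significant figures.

The sink rate constant is k = F₀/M₀ = 1176/139500 = 0.008430 yr⁻¹.
Solving dM/dt = F₁ − kM with M(0) = M₀ gives M(t) = F₁/k + (M₀ − F₁/k)·e^(−kt).
F₁/k = 957.6/0.008430 = 113590 Tg N; kt = 0.008430 × 66.1 = 0.5572, e^(−kt) = 0.5728.
M(66.1) = 113590 + (139500 − 113590) × 0.5728 = 113590 + 14840 = 128430 Tg N.

128000 Tg N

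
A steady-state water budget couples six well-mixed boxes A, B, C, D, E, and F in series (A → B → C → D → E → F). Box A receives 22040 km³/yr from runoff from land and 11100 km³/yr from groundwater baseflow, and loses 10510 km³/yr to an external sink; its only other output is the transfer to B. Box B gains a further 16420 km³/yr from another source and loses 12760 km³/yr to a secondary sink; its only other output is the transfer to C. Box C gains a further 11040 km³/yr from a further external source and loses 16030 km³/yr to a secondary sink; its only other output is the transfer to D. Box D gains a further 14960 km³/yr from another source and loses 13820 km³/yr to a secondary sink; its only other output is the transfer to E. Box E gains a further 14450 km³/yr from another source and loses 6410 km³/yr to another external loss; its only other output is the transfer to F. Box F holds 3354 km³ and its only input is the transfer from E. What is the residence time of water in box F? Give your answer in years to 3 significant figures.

0.110 yr

Box A: F(A→B) = (22040 + 11100) − 10510 = 22630 km³/yr.
Box B: F(B→C) = (22630 + 16420) − 12760 = 26290 km³/yr.
Box C: F(C→D) = (26290 + 11040) − 16030 = 21300 km³/yr.
Box D: F(D→E) = (21300 + 14960) − 13820 = 22440 km³/yr.
Box E: F(E→F) = (22440 + 14450) − 6410 = 30480 km³/yr.
Box F throughput = its input = 30480 km³/yr; τ = 3354 / 30480 = 0.1100 yr.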